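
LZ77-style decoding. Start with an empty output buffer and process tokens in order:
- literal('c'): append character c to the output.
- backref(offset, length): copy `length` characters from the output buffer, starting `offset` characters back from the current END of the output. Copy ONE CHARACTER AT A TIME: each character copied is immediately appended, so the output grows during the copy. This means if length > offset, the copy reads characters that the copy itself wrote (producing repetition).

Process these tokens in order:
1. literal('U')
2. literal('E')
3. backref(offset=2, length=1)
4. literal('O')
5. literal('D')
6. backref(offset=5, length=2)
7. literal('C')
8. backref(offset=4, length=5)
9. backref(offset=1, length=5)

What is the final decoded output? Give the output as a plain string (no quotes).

Answer: UEUODUECDUECDDDDDD

Derivation:
Token 1: literal('U'). Output: "U"
Token 2: literal('E'). Output: "UE"
Token 3: backref(off=2, len=1). Copied 'U' from pos 0. Output: "UEU"
Token 4: literal('O'). Output: "UEUO"
Token 5: literal('D'). Output: "UEUOD"
Token 6: backref(off=5, len=2). Copied 'UE' from pos 0. Output: "UEUODUE"
Token 7: literal('C'). Output: "UEUODUEC"
Token 8: backref(off=4, len=5) (overlapping!). Copied 'DUECD' from pos 4. Output: "UEUODUECDUECD"
Token 9: backref(off=1, len=5) (overlapping!). Copied 'DDDDD' from pos 12. Output: "UEUODUECDUECDDDDDD"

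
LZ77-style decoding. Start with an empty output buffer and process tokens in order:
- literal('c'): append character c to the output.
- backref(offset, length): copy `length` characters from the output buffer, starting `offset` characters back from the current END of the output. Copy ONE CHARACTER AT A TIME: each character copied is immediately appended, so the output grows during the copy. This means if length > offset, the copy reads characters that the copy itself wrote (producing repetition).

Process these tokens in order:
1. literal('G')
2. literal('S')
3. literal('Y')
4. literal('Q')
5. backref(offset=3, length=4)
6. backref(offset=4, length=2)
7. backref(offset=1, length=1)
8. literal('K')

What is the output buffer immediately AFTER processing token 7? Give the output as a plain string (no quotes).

Answer: GSYQSYQSSYY

Derivation:
Token 1: literal('G'). Output: "G"
Token 2: literal('S'). Output: "GS"
Token 3: literal('Y'). Output: "GSY"
Token 4: literal('Q'). Output: "GSYQ"
Token 5: backref(off=3, len=4) (overlapping!). Copied 'SYQS' from pos 1. Output: "GSYQSYQS"
Token 6: backref(off=4, len=2). Copied 'SY' from pos 4. Output: "GSYQSYQSSY"
Token 7: backref(off=1, len=1). Copied 'Y' from pos 9. Output: "GSYQSYQSSYY"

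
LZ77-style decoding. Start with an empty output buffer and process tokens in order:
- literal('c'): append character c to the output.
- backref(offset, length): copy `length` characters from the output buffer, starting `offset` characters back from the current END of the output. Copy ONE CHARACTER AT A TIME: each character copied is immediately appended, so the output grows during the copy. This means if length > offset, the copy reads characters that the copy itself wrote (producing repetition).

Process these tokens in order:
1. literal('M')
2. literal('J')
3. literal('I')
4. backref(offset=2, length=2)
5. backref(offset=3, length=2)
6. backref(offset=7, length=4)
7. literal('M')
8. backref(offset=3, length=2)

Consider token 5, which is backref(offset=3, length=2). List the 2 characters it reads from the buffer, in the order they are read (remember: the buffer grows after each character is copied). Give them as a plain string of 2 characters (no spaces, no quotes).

Token 1: literal('M'). Output: "M"
Token 2: literal('J'). Output: "MJ"
Token 3: literal('I'). Output: "MJI"
Token 4: backref(off=2, len=2). Copied 'JI' from pos 1. Output: "MJIJI"
Token 5: backref(off=3, len=2). Buffer before: "MJIJI" (len 5)
  byte 1: read out[2]='I', append. Buffer now: "MJIJII"
  byte 2: read out[3]='J', append. Buffer now: "MJIJIIJ"

Answer: IJ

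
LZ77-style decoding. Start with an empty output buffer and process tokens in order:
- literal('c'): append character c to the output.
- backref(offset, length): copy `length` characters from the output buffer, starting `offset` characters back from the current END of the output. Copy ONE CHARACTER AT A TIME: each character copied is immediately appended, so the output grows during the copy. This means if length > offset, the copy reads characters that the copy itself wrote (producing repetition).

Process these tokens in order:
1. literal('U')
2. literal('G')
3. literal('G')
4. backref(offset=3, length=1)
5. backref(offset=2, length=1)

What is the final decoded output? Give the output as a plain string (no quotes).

Answer: UGGUG

Derivation:
Token 1: literal('U'). Output: "U"
Token 2: literal('G'). Output: "UG"
Token 3: literal('G'). Output: "UGG"
Token 4: backref(off=3, len=1). Copied 'U' from pos 0. Output: "UGGU"
Token 5: backref(off=2, len=1). Copied 'G' from pos 2. Output: "UGGUG"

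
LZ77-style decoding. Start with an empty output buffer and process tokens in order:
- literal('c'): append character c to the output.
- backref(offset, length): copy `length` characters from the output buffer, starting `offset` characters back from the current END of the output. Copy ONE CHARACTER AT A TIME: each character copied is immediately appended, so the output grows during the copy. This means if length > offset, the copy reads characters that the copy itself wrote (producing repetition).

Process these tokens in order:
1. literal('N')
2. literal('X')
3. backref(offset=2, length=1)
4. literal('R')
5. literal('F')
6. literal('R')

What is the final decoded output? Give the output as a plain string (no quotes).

Token 1: literal('N'). Output: "N"
Token 2: literal('X'). Output: "NX"
Token 3: backref(off=2, len=1). Copied 'N' from pos 0. Output: "NXN"
Token 4: literal('R'). Output: "NXNR"
Token 5: literal('F'). Output: "NXNRF"
Token 6: literal('R'). Output: "NXNRFR"

Answer: NXNRFR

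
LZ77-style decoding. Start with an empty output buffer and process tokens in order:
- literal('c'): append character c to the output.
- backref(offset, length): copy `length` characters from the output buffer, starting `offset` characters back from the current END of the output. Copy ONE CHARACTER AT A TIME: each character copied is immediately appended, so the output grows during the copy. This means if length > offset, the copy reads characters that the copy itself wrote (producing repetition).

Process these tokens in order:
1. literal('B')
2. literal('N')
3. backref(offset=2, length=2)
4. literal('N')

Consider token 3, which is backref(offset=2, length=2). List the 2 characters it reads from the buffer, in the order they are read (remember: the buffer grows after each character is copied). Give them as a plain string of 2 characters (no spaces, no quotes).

Token 1: literal('B'). Output: "B"
Token 2: literal('N'). Output: "BN"
Token 3: backref(off=2, len=2). Buffer before: "BN" (len 2)
  byte 1: read out[0]='B', append. Buffer now: "BNB"
  byte 2: read out[1]='N', append. Buffer now: "BNBN"

Answer: BN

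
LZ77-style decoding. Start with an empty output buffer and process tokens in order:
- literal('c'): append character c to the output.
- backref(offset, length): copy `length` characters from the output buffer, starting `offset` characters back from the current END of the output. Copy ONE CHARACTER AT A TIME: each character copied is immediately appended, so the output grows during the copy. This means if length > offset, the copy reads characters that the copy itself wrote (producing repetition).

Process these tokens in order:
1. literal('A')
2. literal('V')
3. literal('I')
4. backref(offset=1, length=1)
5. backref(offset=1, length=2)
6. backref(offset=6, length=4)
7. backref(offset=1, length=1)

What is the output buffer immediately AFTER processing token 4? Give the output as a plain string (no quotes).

Token 1: literal('A'). Output: "A"
Token 2: literal('V'). Output: "AV"
Token 3: literal('I'). Output: "AVI"
Token 4: backref(off=1, len=1). Copied 'I' from pos 2. Output: "AVII"

Answer: AVII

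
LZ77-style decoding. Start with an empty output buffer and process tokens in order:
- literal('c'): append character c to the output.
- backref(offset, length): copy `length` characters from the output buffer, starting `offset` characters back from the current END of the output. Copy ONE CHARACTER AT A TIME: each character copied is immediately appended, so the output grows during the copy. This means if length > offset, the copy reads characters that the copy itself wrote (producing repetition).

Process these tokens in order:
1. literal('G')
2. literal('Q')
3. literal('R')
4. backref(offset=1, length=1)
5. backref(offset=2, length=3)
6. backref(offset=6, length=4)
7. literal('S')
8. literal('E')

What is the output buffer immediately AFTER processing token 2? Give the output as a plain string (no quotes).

Token 1: literal('G'). Output: "G"
Token 2: literal('Q'). Output: "GQ"

Answer: GQ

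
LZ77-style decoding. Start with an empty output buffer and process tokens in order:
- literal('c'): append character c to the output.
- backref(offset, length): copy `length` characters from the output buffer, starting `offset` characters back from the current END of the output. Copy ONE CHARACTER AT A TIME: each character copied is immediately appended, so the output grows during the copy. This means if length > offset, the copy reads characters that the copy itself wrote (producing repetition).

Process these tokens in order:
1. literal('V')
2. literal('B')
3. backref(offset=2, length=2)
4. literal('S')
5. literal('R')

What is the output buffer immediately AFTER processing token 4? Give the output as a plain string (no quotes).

Token 1: literal('V'). Output: "V"
Token 2: literal('B'). Output: "VB"
Token 3: backref(off=2, len=2). Copied 'VB' from pos 0. Output: "VBVB"
Token 4: literal('S'). Output: "VBVBS"

Answer: VBVBS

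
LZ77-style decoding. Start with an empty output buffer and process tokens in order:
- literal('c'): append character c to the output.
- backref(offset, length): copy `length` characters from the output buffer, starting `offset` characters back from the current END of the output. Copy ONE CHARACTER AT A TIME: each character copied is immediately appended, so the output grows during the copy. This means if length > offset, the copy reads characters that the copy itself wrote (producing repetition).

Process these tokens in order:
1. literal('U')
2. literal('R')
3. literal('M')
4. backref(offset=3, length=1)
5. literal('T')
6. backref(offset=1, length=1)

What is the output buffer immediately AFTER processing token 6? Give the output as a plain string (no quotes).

Answer: URMUTT

Derivation:
Token 1: literal('U'). Output: "U"
Token 2: literal('R'). Output: "UR"
Token 3: literal('M'). Output: "URM"
Token 4: backref(off=3, len=1). Copied 'U' from pos 0. Output: "URMU"
Token 5: literal('T'). Output: "URMUT"
Token 6: backref(off=1, len=1). Copied 'T' from pos 4. Output: "URMUTT"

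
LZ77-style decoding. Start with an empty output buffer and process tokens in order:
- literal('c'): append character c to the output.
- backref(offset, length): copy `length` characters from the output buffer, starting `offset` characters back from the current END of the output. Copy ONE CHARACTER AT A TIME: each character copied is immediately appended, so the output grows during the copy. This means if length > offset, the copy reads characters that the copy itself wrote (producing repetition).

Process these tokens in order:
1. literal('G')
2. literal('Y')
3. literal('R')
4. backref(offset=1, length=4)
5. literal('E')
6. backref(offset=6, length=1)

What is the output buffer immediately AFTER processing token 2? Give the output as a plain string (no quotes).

Answer: GY

Derivation:
Token 1: literal('G'). Output: "G"
Token 2: literal('Y'). Output: "GY"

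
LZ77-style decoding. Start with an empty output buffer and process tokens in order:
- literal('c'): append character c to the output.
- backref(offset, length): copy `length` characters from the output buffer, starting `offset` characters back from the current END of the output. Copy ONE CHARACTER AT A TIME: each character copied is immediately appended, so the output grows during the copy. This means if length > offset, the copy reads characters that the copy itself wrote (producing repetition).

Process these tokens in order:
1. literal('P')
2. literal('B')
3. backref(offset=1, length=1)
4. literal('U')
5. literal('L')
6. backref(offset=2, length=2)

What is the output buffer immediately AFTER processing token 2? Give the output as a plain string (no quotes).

Answer: PB

Derivation:
Token 1: literal('P'). Output: "P"
Token 2: literal('B'). Output: "PB"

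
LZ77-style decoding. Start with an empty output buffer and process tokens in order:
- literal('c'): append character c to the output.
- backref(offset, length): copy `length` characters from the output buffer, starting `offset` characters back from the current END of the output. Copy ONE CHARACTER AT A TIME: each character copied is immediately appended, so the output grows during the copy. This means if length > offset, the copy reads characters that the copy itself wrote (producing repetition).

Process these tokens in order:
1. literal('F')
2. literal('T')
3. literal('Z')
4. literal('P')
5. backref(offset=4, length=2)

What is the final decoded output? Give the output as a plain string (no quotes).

Token 1: literal('F'). Output: "F"
Token 2: literal('T'). Output: "FT"
Token 3: literal('Z'). Output: "FTZ"
Token 4: literal('P'). Output: "FTZP"
Token 5: backref(off=4, len=2). Copied 'FT' from pos 0. Output: "FTZPFT"

Answer: FTZPFT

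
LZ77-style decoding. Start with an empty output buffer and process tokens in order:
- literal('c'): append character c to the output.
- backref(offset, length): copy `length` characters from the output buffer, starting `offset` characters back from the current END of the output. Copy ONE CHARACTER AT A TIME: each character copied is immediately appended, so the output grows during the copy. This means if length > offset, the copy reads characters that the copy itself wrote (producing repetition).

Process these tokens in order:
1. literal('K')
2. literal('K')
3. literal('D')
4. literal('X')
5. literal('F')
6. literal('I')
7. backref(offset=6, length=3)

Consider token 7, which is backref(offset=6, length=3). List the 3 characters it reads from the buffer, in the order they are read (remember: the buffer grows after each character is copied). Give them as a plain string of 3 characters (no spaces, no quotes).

Token 1: literal('K'). Output: "K"
Token 2: literal('K'). Output: "KK"
Token 3: literal('D'). Output: "KKD"
Token 4: literal('X'). Output: "KKDX"
Token 5: literal('F'). Output: "KKDXF"
Token 6: literal('I'). Output: "KKDXFI"
Token 7: backref(off=6, len=3). Buffer before: "KKDXFI" (len 6)
  byte 1: read out[0]='K', append. Buffer now: "KKDXFIK"
  byte 2: read out[1]='K', append. Buffer now: "KKDXFIKK"
  byte 3: read out[2]='D', append. Buffer now: "KKDXFIKKD"

Answer: KKD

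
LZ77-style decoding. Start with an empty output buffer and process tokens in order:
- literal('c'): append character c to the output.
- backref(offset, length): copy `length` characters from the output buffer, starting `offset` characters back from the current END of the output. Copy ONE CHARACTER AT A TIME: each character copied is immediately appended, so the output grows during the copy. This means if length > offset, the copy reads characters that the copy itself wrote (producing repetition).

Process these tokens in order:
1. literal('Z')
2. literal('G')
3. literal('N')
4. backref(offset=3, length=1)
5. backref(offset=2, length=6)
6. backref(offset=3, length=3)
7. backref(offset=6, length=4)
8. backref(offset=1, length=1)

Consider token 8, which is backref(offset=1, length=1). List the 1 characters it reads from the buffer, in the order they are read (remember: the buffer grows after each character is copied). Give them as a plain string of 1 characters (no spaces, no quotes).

Answer: Z

Derivation:
Token 1: literal('Z'). Output: "Z"
Token 2: literal('G'). Output: "ZG"
Token 3: literal('N'). Output: "ZGN"
Token 4: backref(off=3, len=1). Copied 'Z' from pos 0. Output: "ZGNZ"
Token 5: backref(off=2, len=6) (overlapping!). Copied 'NZNZNZ' from pos 2. Output: "ZGNZNZNZNZ"
Token 6: backref(off=3, len=3). Copied 'ZNZ' from pos 7. Output: "ZGNZNZNZNZZNZ"
Token 7: backref(off=6, len=4). Copied 'ZNZZ' from pos 7. Output: "ZGNZNZNZNZZNZZNZZ"
Token 8: backref(off=1, len=1). Buffer before: "ZGNZNZNZNZZNZZNZZ" (len 17)
  byte 1: read out[16]='Z', append. Buffer now: "ZGNZNZNZNZZNZZNZZZ"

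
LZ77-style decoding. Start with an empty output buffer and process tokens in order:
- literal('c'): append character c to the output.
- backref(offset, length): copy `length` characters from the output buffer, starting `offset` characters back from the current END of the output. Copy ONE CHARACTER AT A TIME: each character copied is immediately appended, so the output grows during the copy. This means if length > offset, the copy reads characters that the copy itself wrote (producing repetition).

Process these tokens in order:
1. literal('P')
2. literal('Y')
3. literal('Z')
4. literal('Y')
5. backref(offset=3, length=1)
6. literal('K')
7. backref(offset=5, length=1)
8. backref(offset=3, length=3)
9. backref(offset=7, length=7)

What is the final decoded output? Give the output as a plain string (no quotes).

Answer: PYZYYKYYKYYYKYYKY

Derivation:
Token 1: literal('P'). Output: "P"
Token 2: literal('Y'). Output: "PY"
Token 3: literal('Z'). Output: "PYZ"
Token 4: literal('Y'). Output: "PYZY"
Token 5: backref(off=3, len=1). Copied 'Y' from pos 1. Output: "PYZYY"
Token 6: literal('K'). Output: "PYZYYK"
Token 7: backref(off=5, len=1). Copied 'Y' from pos 1. Output: "PYZYYKY"
Token 8: backref(off=3, len=3). Copied 'YKY' from pos 4. Output: "PYZYYKYYKY"
Token 9: backref(off=7, len=7). Copied 'YYKYYKY' from pos 3. Output: "PYZYYKYYKYYYKYYKY"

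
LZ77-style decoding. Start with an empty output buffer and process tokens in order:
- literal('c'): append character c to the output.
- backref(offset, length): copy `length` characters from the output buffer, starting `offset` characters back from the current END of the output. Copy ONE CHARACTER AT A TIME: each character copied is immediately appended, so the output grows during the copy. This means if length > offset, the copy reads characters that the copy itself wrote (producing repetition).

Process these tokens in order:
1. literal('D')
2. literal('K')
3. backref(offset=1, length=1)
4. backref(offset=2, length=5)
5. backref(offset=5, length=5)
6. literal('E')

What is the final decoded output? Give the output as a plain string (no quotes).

Token 1: literal('D'). Output: "D"
Token 2: literal('K'). Output: "DK"
Token 3: backref(off=1, len=1). Copied 'K' from pos 1. Output: "DKK"
Token 4: backref(off=2, len=5) (overlapping!). Copied 'KKKKK' from pos 1. Output: "DKKKKKKK"
Token 5: backref(off=5, len=5). Copied 'KKKKK' from pos 3. Output: "DKKKKKKKKKKKK"
Token 6: literal('E'). Output: "DKKKKKKKKKKKKE"

Answer: DKKKKKKKKKKKKE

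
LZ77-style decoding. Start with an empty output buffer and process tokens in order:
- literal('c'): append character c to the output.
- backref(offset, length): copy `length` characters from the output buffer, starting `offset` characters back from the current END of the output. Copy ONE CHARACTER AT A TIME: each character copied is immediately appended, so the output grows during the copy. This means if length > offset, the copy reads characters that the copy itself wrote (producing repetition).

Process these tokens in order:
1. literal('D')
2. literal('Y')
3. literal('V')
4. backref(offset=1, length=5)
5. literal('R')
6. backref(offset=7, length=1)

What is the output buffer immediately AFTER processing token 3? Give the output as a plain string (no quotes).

Token 1: literal('D'). Output: "D"
Token 2: literal('Y'). Output: "DY"
Token 3: literal('V'). Output: "DYV"

Answer: DYV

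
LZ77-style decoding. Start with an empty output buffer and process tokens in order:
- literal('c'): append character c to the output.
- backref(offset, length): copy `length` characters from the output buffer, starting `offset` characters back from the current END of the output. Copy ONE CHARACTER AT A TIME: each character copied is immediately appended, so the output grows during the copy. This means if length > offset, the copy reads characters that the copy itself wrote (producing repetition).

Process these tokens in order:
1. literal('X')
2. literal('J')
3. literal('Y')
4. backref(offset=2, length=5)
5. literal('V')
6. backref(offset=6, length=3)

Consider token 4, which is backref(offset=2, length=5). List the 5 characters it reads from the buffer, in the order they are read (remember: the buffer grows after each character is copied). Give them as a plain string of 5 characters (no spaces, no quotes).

Answer: JYJYJ

Derivation:
Token 1: literal('X'). Output: "X"
Token 2: literal('J'). Output: "XJ"
Token 3: literal('Y'). Output: "XJY"
Token 4: backref(off=2, len=5). Buffer before: "XJY" (len 3)
  byte 1: read out[1]='J', append. Buffer now: "XJYJ"
  byte 2: read out[2]='Y', append. Buffer now: "XJYJY"
  byte 3: read out[3]='J', append. Buffer now: "XJYJYJ"
  byte 4: read out[4]='Y', append. Buffer now: "XJYJYJY"
  byte 5: read out[5]='J', append. Buffer now: "XJYJYJYJ"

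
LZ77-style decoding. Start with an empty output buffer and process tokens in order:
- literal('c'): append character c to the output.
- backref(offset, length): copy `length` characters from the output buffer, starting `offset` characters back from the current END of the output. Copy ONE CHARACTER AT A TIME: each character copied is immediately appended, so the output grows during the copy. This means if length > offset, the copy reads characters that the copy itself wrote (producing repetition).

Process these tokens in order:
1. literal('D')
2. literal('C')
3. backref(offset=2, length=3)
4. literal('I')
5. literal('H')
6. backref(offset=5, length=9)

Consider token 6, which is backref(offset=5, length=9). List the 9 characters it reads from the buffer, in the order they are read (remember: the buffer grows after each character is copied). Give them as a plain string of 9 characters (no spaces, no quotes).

Token 1: literal('D'). Output: "D"
Token 2: literal('C'). Output: "DC"
Token 3: backref(off=2, len=3) (overlapping!). Copied 'DCD' from pos 0. Output: "DCDCD"
Token 4: literal('I'). Output: "DCDCDI"
Token 5: literal('H'). Output: "DCDCDIH"
Token 6: backref(off=5, len=9). Buffer before: "DCDCDIH" (len 7)
  byte 1: read out[2]='D', append. Buffer now: "DCDCDIHD"
  byte 2: read out[3]='C', append. Buffer now: "DCDCDIHDC"
  byte 3: read out[4]='D', append. Buffer now: "DCDCDIHDCD"
  byte 4: read out[5]='I', append. Buffer now: "DCDCDIHDCDI"
  byte 5: read out[6]='H', append. Buffer now: "DCDCDIHDCDIH"
  byte 6: read out[7]='D', append. Buffer now: "DCDCDIHDCDIHD"
  byte 7: read out[8]='C', append. Buffer now: "DCDCDIHDCDIHDC"
  byte 8: read out[9]='D', append. Buffer now: "DCDCDIHDCDIHDCD"
  byte 9: read out[10]='I', append. Buffer now: "DCDCDIHDCDIHDCDI"

Answer: DCDIHDCDI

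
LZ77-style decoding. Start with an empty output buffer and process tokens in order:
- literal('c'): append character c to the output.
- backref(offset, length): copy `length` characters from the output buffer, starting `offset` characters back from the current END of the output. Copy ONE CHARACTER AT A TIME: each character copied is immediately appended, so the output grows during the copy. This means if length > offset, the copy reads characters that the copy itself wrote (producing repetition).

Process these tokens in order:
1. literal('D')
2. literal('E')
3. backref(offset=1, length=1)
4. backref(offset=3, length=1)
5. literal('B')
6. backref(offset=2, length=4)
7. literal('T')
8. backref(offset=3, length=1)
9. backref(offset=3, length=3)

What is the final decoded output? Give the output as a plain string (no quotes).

Token 1: literal('D'). Output: "D"
Token 2: literal('E'). Output: "DE"
Token 3: backref(off=1, len=1). Copied 'E' from pos 1. Output: "DEE"
Token 4: backref(off=3, len=1). Copied 'D' from pos 0. Output: "DEED"
Token 5: literal('B'). Output: "DEEDB"
Token 6: backref(off=2, len=4) (overlapping!). Copied 'DBDB' from pos 3. Output: "DEEDBDBDB"
Token 7: literal('T'). Output: "DEEDBDBDBT"
Token 8: backref(off=3, len=1). Copied 'D' from pos 7. Output: "DEEDBDBDBTD"
Token 9: backref(off=3, len=3). Copied 'BTD' from pos 8. Output: "DEEDBDBDBTDBTD"

Answer: DEEDBDBDBTDBTD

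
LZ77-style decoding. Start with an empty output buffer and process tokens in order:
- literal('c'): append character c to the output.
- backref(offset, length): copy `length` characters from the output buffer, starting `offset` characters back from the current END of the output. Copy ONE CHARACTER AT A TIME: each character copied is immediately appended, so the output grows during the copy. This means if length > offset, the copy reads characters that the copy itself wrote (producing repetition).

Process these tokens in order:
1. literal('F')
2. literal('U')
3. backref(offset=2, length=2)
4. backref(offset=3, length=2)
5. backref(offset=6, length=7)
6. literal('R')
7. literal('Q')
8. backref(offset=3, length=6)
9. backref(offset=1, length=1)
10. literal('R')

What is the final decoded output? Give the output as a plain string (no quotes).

Token 1: literal('F'). Output: "F"
Token 2: literal('U'). Output: "FU"
Token 3: backref(off=2, len=2). Copied 'FU' from pos 0. Output: "FUFU"
Token 4: backref(off=3, len=2). Copied 'UF' from pos 1. Output: "FUFUUF"
Token 5: backref(off=6, len=7) (overlapping!). Copied 'FUFUUFF' from pos 0. Output: "FUFUUFFUFUUFF"
Token 6: literal('R'). Output: "FUFUUFFUFUUFFR"
Token 7: literal('Q'). Output: "FUFUUFFUFUUFFRQ"
Token 8: backref(off=3, len=6) (overlapping!). Copied 'FRQFRQ' from pos 12. Output: "FUFUUFFUFUUFFRQFRQFRQ"
Token 9: backref(off=1, len=1). Copied 'Q' from pos 20. Output: "FUFUUFFUFUUFFRQFRQFRQQ"
Token 10: literal('R'). Output: "FUFUUFFUFUUFFRQFRQFRQQR"

Answer: FUFUUFFUFUUFFRQFRQFRQQR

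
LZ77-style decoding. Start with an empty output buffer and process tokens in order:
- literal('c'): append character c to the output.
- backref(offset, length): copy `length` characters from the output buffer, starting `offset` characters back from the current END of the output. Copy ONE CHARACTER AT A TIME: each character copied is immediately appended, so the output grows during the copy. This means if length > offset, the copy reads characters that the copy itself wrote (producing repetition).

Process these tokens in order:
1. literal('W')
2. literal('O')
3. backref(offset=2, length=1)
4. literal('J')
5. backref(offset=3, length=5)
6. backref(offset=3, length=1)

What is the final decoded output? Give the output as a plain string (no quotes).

Token 1: literal('W'). Output: "W"
Token 2: literal('O'). Output: "WO"
Token 3: backref(off=2, len=1). Copied 'W' from pos 0. Output: "WOW"
Token 4: literal('J'). Output: "WOWJ"
Token 5: backref(off=3, len=5) (overlapping!). Copied 'OWJOW' from pos 1. Output: "WOWJOWJOW"
Token 6: backref(off=3, len=1). Copied 'J' from pos 6. Output: "WOWJOWJOWJ"

Answer: WOWJOWJOWJ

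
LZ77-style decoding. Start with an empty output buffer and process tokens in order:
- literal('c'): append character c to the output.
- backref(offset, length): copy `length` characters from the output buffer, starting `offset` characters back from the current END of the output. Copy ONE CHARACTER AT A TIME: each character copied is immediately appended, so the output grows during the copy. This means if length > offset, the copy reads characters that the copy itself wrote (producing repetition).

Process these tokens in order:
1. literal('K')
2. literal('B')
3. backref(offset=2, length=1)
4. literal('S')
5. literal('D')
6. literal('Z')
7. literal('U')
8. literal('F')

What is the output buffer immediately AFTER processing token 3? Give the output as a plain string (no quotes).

Answer: KBK

Derivation:
Token 1: literal('K'). Output: "K"
Token 2: literal('B'). Output: "KB"
Token 3: backref(off=2, len=1). Copied 'K' from pos 0. Output: "KBK"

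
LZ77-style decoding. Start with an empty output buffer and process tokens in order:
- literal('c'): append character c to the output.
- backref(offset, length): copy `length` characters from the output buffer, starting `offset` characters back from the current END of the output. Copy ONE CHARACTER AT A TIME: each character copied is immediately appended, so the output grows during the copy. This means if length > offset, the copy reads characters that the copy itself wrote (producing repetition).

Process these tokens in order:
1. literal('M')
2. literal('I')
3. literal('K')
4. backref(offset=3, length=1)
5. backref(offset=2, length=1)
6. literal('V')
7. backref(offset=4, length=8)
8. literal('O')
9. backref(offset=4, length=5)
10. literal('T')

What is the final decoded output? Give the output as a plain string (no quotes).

Token 1: literal('M'). Output: "M"
Token 2: literal('I'). Output: "MI"
Token 3: literal('K'). Output: "MIK"
Token 4: backref(off=3, len=1). Copied 'M' from pos 0. Output: "MIKM"
Token 5: backref(off=2, len=1). Copied 'K' from pos 2. Output: "MIKMK"
Token 6: literal('V'). Output: "MIKMKV"
Token 7: backref(off=4, len=8) (overlapping!). Copied 'KMKVKMKV' from pos 2. Output: "MIKMKVKMKVKMKV"
Token 8: literal('O'). Output: "MIKMKVKMKVKMKVO"
Token 9: backref(off=4, len=5) (overlapping!). Copied 'MKVOM' from pos 11. Output: "MIKMKVKMKVKMKVOMKVOM"
Token 10: literal('T'). Output: "MIKMKVKMKVKMKVOMKVOMT"

Answer: MIKMKVKMKVKMKVOMKVOMT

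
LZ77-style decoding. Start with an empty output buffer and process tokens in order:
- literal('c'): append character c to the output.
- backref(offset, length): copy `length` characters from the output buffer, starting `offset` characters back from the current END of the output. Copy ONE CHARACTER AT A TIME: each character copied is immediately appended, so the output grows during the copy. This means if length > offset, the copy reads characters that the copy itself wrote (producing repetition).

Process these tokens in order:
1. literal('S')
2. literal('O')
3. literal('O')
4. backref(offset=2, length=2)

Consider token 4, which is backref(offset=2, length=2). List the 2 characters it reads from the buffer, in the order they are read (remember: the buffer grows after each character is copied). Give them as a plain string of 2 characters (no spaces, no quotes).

Answer: OO

Derivation:
Token 1: literal('S'). Output: "S"
Token 2: literal('O'). Output: "SO"
Token 3: literal('O'). Output: "SOO"
Token 4: backref(off=2, len=2). Buffer before: "SOO" (len 3)
  byte 1: read out[1]='O', append. Buffer now: "SOOO"
  byte 2: read out[2]='O', append. Buffer now: "SOOOO"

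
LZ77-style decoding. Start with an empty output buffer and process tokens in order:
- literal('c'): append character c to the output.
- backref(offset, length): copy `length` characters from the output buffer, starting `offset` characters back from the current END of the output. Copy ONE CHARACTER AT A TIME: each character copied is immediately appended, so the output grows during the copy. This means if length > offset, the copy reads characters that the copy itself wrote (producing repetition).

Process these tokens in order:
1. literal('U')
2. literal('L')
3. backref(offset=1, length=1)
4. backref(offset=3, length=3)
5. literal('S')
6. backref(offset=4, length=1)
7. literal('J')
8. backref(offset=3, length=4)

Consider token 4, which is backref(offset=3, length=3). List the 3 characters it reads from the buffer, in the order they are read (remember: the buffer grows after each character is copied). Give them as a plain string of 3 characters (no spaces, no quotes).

Token 1: literal('U'). Output: "U"
Token 2: literal('L'). Output: "UL"
Token 3: backref(off=1, len=1). Copied 'L' from pos 1. Output: "ULL"
Token 4: backref(off=3, len=3). Buffer before: "ULL" (len 3)
  byte 1: read out[0]='U', append. Buffer now: "ULLU"
  byte 2: read out[1]='L', append. Buffer now: "ULLUL"
  byte 3: read out[2]='L', append. Buffer now: "ULLULL"

Answer: ULL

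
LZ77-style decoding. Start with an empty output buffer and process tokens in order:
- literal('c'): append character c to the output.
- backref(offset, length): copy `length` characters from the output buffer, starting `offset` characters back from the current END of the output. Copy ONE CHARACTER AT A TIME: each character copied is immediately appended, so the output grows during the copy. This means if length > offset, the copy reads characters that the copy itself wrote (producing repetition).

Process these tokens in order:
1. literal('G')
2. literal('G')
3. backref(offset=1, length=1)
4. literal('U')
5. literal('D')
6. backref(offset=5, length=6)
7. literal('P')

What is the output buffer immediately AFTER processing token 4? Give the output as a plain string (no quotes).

Token 1: literal('G'). Output: "G"
Token 2: literal('G'). Output: "GG"
Token 3: backref(off=1, len=1). Copied 'G' from pos 1. Output: "GGG"
Token 4: literal('U'). Output: "GGGU"

Answer: GGGU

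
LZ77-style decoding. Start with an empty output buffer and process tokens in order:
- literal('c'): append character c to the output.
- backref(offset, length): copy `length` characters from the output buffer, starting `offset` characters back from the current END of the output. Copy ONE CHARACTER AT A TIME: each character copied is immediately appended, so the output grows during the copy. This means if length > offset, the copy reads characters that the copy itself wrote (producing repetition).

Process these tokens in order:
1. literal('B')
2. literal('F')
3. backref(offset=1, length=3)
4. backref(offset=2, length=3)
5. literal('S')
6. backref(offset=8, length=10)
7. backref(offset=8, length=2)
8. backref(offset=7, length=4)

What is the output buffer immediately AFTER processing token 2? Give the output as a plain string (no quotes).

Answer: BF

Derivation:
Token 1: literal('B'). Output: "B"
Token 2: literal('F'). Output: "BF"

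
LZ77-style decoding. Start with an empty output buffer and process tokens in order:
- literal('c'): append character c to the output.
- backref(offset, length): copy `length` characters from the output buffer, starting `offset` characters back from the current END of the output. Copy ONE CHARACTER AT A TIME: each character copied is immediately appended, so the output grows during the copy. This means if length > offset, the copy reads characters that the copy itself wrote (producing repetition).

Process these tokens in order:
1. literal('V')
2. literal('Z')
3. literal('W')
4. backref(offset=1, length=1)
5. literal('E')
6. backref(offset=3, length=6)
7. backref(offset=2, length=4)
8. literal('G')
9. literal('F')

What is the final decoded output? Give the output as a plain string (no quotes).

Answer: VZWWEWWEWWEWEWEGF

Derivation:
Token 1: literal('V'). Output: "V"
Token 2: literal('Z'). Output: "VZ"
Token 3: literal('W'). Output: "VZW"
Token 4: backref(off=1, len=1). Copied 'W' from pos 2. Output: "VZWW"
Token 5: literal('E'). Output: "VZWWE"
Token 6: backref(off=3, len=6) (overlapping!). Copied 'WWEWWE' from pos 2. Output: "VZWWEWWEWWE"
Token 7: backref(off=2, len=4) (overlapping!). Copied 'WEWE' from pos 9. Output: "VZWWEWWEWWEWEWE"
Token 8: literal('G'). Output: "VZWWEWWEWWEWEWEG"
Token 9: literal('F'). Output: "VZWWEWWEWWEWEWEGF"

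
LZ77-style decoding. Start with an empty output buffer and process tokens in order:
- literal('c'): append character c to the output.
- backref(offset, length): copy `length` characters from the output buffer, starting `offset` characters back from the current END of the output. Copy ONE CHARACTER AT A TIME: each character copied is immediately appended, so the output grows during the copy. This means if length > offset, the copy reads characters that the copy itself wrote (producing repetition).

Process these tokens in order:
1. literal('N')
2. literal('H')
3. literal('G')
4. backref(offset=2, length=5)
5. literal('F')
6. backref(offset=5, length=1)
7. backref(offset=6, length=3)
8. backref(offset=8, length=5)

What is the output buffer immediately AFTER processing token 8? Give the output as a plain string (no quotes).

Token 1: literal('N'). Output: "N"
Token 2: literal('H'). Output: "NH"
Token 3: literal('G'). Output: "NHG"
Token 4: backref(off=2, len=5) (overlapping!). Copied 'HGHGH' from pos 1. Output: "NHGHGHGH"
Token 5: literal('F'). Output: "NHGHGHGHF"
Token 6: backref(off=5, len=1). Copied 'G' from pos 4. Output: "NHGHGHGHFG"
Token 7: backref(off=6, len=3). Copied 'GHG' from pos 4. Output: "NHGHGHGHFGGHG"
Token 8: backref(off=8, len=5). Copied 'HGHFG' from pos 5. Output: "NHGHGHGHFGGHGHGHFG"

Answer: NHGHGHGHFGGHGHGHFG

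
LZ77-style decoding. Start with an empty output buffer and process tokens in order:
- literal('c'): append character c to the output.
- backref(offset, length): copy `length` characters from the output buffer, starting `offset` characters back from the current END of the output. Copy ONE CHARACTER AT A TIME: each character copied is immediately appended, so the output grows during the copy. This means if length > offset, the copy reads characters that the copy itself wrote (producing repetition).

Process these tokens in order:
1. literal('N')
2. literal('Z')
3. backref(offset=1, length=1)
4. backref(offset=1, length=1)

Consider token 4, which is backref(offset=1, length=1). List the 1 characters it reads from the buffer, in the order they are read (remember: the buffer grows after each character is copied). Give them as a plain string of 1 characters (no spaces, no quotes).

Token 1: literal('N'). Output: "N"
Token 2: literal('Z'). Output: "NZ"
Token 3: backref(off=1, len=1). Copied 'Z' from pos 1. Output: "NZZ"
Token 4: backref(off=1, len=1). Buffer before: "NZZ" (len 3)
  byte 1: read out[2]='Z', append. Buffer now: "NZZZ"

Answer: Z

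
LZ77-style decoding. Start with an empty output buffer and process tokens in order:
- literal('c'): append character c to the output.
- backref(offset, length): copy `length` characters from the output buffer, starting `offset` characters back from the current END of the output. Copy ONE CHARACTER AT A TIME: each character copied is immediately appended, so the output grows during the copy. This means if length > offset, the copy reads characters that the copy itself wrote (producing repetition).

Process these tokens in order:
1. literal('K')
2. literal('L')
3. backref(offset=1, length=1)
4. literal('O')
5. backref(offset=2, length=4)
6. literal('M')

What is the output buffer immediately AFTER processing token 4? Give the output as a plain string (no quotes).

Token 1: literal('K'). Output: "K"
Token 2: literal('L'). Output: "KL"
Token 3: backref(off=1, len=1). Copied 'L' from pos 1. Output: "KLL"
Token 4: literal('O'). Output: "KLLO"

Answer: KLLO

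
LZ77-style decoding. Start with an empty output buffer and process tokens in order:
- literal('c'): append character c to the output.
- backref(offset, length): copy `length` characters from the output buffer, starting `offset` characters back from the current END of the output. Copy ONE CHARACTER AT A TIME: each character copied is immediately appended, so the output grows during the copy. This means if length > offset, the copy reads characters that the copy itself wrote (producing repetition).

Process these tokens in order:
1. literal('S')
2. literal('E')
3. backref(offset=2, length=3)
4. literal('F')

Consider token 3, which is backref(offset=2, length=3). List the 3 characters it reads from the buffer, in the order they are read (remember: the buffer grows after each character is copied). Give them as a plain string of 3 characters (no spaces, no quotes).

Token 1: literal('S'). Output: "S"
Token 2: literal('E'). Output: "SE"
Token 3: backref(off=2, len=3). Buffer before: "SE" (len 2)
  byte 1: read out[0]='S', append. Buffer now: "SES"
  byte 2: read out[1]='E', append. Buffer now: "SESE"
  byte 3: read out[2]='S', append. Buffer now: "SESES"

Answer: SES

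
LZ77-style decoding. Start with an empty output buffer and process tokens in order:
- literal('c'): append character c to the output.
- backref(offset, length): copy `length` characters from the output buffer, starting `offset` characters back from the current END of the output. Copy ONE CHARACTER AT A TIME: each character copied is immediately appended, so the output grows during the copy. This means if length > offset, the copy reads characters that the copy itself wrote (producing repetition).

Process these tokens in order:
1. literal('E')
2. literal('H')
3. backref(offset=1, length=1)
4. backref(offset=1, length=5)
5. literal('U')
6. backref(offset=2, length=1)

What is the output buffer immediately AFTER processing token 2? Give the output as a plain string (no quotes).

Token 1: literal('E'). Output: "E"
Token 2: literal('H'). Output: "EH"

Answer: EH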